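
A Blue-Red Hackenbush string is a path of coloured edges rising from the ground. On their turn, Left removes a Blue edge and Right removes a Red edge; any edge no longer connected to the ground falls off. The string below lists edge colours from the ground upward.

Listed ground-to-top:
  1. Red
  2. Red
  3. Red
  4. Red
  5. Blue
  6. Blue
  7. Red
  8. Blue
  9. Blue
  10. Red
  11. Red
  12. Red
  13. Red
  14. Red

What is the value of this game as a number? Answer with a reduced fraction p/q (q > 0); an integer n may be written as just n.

-3391/1024

R: Left {  }, Right { 0 } => simplest -1
RR: Left {  }, Right { -1, 0 } => simplest -2
RRR: Left {  }, Right { -2, -1, 0 } => simplest -3
RRRR: Left {  }, Right { -3, -2, -1, 0 } => simplest -4
RRRRB: Left { -4 }, Right { -3, -2, -1, 0 } => simplest -7/2
RRRRBB: Left { -4, -7/2 }, Right { -3, -2, -1, 0 } => simplest -13/4
RRRRBBR: Left { -4, -7/2 }, Right { -13/4, -3, -2, -1, 0 } => simplest -27/8
RRRRBBRB: Left { -4, -7/2, -27/8 }, Right { -13/4, -3, -2, -1, 0 } => simplest -53/16
RRRRBBRBB: Left { -4, -7/2, -27/8, -53/16 }, Right { -13/4, -3, -2, -1, 0 } => simplest -105/32
RRRRBBRBBR: Left { -4, -7/2, -27/8, -53/16 }, Right { -105/32, -13/4, -3, -2, -1, 0 } => simplest -211/64
RRRRBBRBBRR: Left { -4, -7/2, -27/8, -53/16 }, Right { -211/64, -105/32, -13/4, -3, -2, -1, 0 } => simplest -423/128
RRRRBBRBBRRR: Left { -4, -7/2, -27/8, -53/16 }, Right { -423/128, -211/64, -105/32, -13/4, -3, -2, -1, 0 } => simplest -847/256
RRRRBBRBBRRRR: Left { -4, -7/2, -27/8, -53/16 }, Right { -847/256, -423/128, -211/64, -105/32, -13/4, -3, -2, -1, 0 } => simplest -1695/512
RRRRBBRBBRRRRR: Left { -4, -7/2, -27/8, -53/16 }, Right { -1695/512, -847/256, -423/128, -211/64, -105/32, -13/4, -3, -2, -1, 0 } => simplest -3391/1024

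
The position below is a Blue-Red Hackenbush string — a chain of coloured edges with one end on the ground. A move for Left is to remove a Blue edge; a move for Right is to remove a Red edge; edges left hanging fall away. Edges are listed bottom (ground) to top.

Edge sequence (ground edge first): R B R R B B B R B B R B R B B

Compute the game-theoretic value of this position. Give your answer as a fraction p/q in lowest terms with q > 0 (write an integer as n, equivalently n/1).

val(R) = { none | 0 } = -1
val(RB) = { -1 | 0 } = -1/2
val(RBR) = { -1 | -1/2; 0 } = -3/4
val(RBRR) = { -1 | -3/4; -1/2; 0 } = -7/8
val(RBRRB) = { -1; -7/8 | -3/4; -1/2; 0 } = -13/16
val(RBRRBB) = { -1; -7/8; -13/16 | -3/4; -1/2; 0 } = -25/32
val(RBRRBBB) = { -1; -7/8; -13/16; -25/32 | -3/4; -1/2; 0 } = -49/64
val(RBRRBBBR) = { -1; -7/8; -13/16; -25/32 | -49/64; -3/4; -1/2; 0 } = -99/128
val(RBRRBBBRB) = { -1; -7/8; -13/16; -25/32; -99/128 | -49/64; -3/4; -1/2; 0 } = -197/256
val(RBRRBBBRBB) = { -1; -7/8; -13/16; -25/32; -99/128; -197/256 | -49/64; -3/4; -1/2; 0 } = -393/512
val(RBRRBBBRBBR) = { -1; -7/8; -13/16; -25/32; -99/128; -197/256 | -393/512; -49/64; -3/4; -1/2; 0 } = -787/1024
val(RBRRBBBRBBRB) = { -1; -7/8; -13/16; -25/32; -99/128; -197/256; -787/1024 | -393/512; -49/64; -3/4; -1/2; 0 } = -1573/2048
val(RBRRBBBRBBRBR) = { -1; -7/8; -13/16; -25/32; -99/128; -197/256; -787/1024 | -1573/2048; -393/512; -49/64; -3/4; -1/2; 0 } = -3147/4096
val(RBRRBBBRBBRBRB) = { -1; -7/8; -13/16; -25/32; -99/128; -197/256; -787/1024; -3147/4096 | -1573/2048; -393/512; -49/64; -3/4; -1/2; 0 } = -6293/8192
val(RBRRBBBRBBRBRBB) = { -1; -7/8; -13/16; -25/32; -99/128; -197/256; -787/1024; -3147/4096; -6293/8192 | -1573/2048; -393/512; -49/64; -3/4; -1/2; 0 } = -12585/16384

-12585/16384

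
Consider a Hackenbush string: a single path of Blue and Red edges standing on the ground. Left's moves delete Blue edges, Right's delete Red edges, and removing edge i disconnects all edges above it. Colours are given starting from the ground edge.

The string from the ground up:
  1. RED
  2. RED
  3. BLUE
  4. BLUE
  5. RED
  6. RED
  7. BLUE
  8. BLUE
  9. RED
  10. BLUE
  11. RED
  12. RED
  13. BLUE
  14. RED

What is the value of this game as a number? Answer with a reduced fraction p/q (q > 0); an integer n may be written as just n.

Build g(s[:k]) for k = 1..14, string s = RED RED BLUE BLUE RED RED BLUE BLUE RED BLUE RED RED BLUE RED.
step 1: add RED to get R; options L={ · } R={ 0 } → -1
step 2: add RED to get RR; options L={ · } R={ -1,0 } → -2
step 3: add BLUE to get RRB; options L={ -2 } R={ -1,0 } → -3/2
step 4: add BLUE to get RRBB; options L={ -2,-3/2 } R={ -1,0 } → -5/4
step 5: add RED to get RRBBR; options L={ -2,-3/2 } R={ -5/4,-1,0 } → -11/8
step 6: add RED to get RRBBRR; options L={ -2,-3/2 } R={ -11/8,-5/4,-1,0 } → -23/16
step 7: add BLUE to get RRBBRRB; options L={ -2,-3/2,-23/16 } R={ -11/8,-5/4,-1,0 } → -45/32
step 8: add BLUE to get RRBBRRBB; options L={ -2,-3/2,-23/16,-45/32 } R={ -11/8,-5/4,-1,0 } → -89/64
step 9: add RED to get RRBBRRBBR; options L={ -2,-3/2,-23/16,-45/32 } R={ -89/64,-11/8,-5/4,-1,0 } → -179/128
step 10: add BLUE to get RRBBRRBBRB; options L={ -2,-3/2,-23/16,-45/32,-179/128 } R={ -89/64,-11/8,-5/4,-1,0 } → -357/256
step 11: add RED to get RRBBRRBBRBR; options L={ -2,-3/2,-23/16,-45/32,-179/128 } R={ -357/256,-89/64,-11/8,-5/4,-1,0 } → -715/512
step 12: add RED to get RRBBRRBBRBRR; options L={ -2,-3/2,-23/16,-45/32,-179/128 } R={ -715/512,-357/256,-89/64,-11/8,-5/4,-1,0 } → -1431/1024
step 13: add BLUE to get RRBBRRBBRBRRB; options L={ -2,-3/2,-23/16,-45/32,-179/128,-1431/1024 } R={ -715/512,-357/256,-89/64,-11/8,-5/4,-1,0 } → -2861/2048
step 14: add RED to get RRBBRRBBRBRRBR; options L={ -2,-3/2,-23/16,-45/32,-179/128,-1431/1024 } R={ -2861/2048,-715/512,-357/256,-89/64,-11/8,-5/4,-1,0 } → -5723/4096

-5723/4096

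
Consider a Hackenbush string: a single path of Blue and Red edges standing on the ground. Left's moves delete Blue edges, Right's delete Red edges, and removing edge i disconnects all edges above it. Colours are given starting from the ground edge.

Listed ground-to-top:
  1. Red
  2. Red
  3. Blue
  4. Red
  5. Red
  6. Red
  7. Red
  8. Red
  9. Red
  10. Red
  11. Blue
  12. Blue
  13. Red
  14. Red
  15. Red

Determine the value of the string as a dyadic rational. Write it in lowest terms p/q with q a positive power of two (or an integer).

-16335/8192

Recurse on prefixes of the 15-edge string Red Red Blue Red Red Red Red Red Red Red Blue Blue Red Red Red:
edge 1 of 15 (Red): { · | 0 } → -1
edge 2 of 15 (Red): { · | -1 0 } → -2
edge 3 of 15 (Blue): { -2 | -1 0 } → -3/2
edge 4 of 15 (Red): { -2 | -3/2 -1 0 } → -7/4
edge 5 of 15 (Red): { -2 | -7/4 -3/2 -1 0 } → -15/8
edge 6 of 15 (Red): { -2 | -15/8 -7/4 -3/2 -1 0 } → -31/16
edge 7 of 15 (Red): { -2 | -31/16 -15/8 -7/4 -3/2 -1 0 } → -63/32
edge 8 of 15 (Red): { -2 | -63/32 -31/16 -15/8 -7/4 -3/2 -1 0 } → -127/64
edge 9 of 15 (Red): { -2 | -127/64 -63/32 -31/16 -15/8 -7/4 -3/2 -1 0 } → -255/128
edge 10 of 15 (Red): { -2 | -255/128 -127/64 -63/32 -31/16 -15/8 -7/4 -3/2 -1 0 } → -511/256
edge 11 of 15 (Blue): { -2 -511/256 | -255/128 -127/64 -63/32 -31/16 -15/8 -7/4 -3/2 -1 0 } → -1021/512
edge 12 of 15 (Blue): { -2 -511/256 -1021/512 | -255/128 -127/64 -63/32 -31/16 -15/8 -7/4 -3/2 -1 0 } → -2041/1024
edge 13 of 15 (Red): { -2 -511/256 -1021/512 | -2041/1024 -255/128 -127/64 -63/32 -31/16 -15/8 -7/4 -3/2 -1 0 } → -4083/2048
edge 14 of 15 (Red): { -2 -511/256 -1021/512 | -4083/2048 -2041/1024 -255/128 -127/64 -63/32 -31/16 -15/8 -7/4 -3/2 -1 0 } → -8167/4096
edge 15 of 15 (Red): { -2 -511/256 -1021/512 | -8167/4096 -4083/2048 -2041/1024 -255/128 -127/64 -63/32 -31/16 -15/8 -7/4 -3/2 -1 0 } → -16335/8192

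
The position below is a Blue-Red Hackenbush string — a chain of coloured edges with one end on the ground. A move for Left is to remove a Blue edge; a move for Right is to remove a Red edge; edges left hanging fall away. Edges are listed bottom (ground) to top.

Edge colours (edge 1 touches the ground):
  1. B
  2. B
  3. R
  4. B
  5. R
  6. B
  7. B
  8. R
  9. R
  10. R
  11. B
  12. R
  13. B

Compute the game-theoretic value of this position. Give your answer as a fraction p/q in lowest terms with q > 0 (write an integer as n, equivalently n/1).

3467/2048

edge 1 of 13 (B): { 0 | (no moves) } so 1
edge 2 of 13 (B): { 0 1 | (no moves) } so 2
edge 3 of 13 (R): { 0 1 | 2 } so 3/2
edge 4 of 13 (B): { 0 1 3/2 | 2 } so 7/4
edge 5 of 13 (R): { 0 1 3/2 | 7/4 2 } so 13/8
edge 6 of 13 (B): { 0 1 3/2 13/8 | 7/4 2 } so 27/16
edge 7 of 13 (B): { 0 1 3/2 13/8 27/16 | 7/4 2 } so 55/32
edge 8 of 13 (R): { 0 1 3/2 13/8 27/16 | 55/32 7/4 2 } so 109/64
edge 9 of 13 (R): { 0 1 3/2 13/8 27/16 | 109/64 55/32 7/4 2 } so 217/128
edge 10 of 13 (R): { 0 1 3/2 13/8 27/16 | 217/128 109/64 55/32 7/4 2 } so 433/256
edge 11 of 13 (B): { 0 1 3/2 13/8 27/16 433/256 | 217/128 109/64 55/32 7/4 2 } so 867/512
edge 12 of 13 (R): { 0 1 3/2 13/8 27/16 433/256 | 867/512 217/128 109/64 55/32 7/4 2 } so 1733/1024
edge 13 of 13 (B): { 0 1 3/2 13/8 27/16 433/256 1733/1024 | 867/512 217/128 109/64 55/32 7/4 2 } so 3467/2048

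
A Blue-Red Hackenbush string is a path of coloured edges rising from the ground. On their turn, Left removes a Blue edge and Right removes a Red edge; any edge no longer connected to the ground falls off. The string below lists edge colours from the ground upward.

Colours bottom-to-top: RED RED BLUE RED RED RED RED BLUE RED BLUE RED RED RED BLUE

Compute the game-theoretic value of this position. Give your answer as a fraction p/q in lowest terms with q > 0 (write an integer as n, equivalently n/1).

-8029/4096

Build G(s[:k]) for k = 1..14, string s = RED RED BLUE RED RED RED RED BLUE RED BLUE RED RED RED BLUE.
edge 1 of 14 (RED): { — | 0 } ⇒ -1
edge 2 of 14 (RED): { — | -1 0 } ⇒ -2
edge 3 of 14 (BLUE): { -2 | -1 0 } ⇒ -3/2
edge 4 of 14 (RED): { -2 | -3/2 -1 0 } ⇒ -7/4
edge 5 of 14 (RED): { -2 | -7/4 -3/2 -1 0 } ⇒ -15/8
edge 6 of 14 (RED): { -2 | -15/8 -7/4 -3/2 -1 0 } ⇒ -31/16
edge 7 of 14 (RED): { -2 | -31/16 -15/8 -7/4 -3/2 -1 0 } ⇒ -63/32
edge 8 of 14 (BLUE): { -2 -63/32 | -31/16 -15/8 -7/4 -3/2 -1 0 } ⇒ -125/64
edge 9 of 14 (RED): { -2 -63/32 | -125/64 -31/16 -15/8 -7/4 -3/2 -1 0 } ⇒ -251/128
edge 10 of 14 (BLUE): { -2 -63/32 -251/128 | -125/64 -31/16 -15/8 -7/4 -3/2 -1 0 } ⇒ -501/256
edge 11 of 14 (RED): { -2 -63/32 -251/128 | -501/256 -125/64 -31/16 -15/8 -7/4 -3/2 -1 0 } ⇒ -1003/512
edge 12 of 14 (RED): { -2 -63/32 -251/128 | -1003/512 -501/256 -125/64 -31/16 -15/8 -7/4 -3/2 -1 0 } ⇒ -2007/1024
edge 13 of 14 (RED): { -2 -63/32 -251/128 | -2007/1024 -1003/512 -501/256 -125/64 -31/16 -15/8 -7/4 -3/2 -1 0 } ⇒ -4015/2048
edge 14 of 14 (BLUE): { -2 -63/32 -251/128 -4015/2048 | -2007/1024 -1003/512 -501/256 -125/64 -31/16 -15/8 -7/4 -3/2 -1 0 } ⇒ -8029/4096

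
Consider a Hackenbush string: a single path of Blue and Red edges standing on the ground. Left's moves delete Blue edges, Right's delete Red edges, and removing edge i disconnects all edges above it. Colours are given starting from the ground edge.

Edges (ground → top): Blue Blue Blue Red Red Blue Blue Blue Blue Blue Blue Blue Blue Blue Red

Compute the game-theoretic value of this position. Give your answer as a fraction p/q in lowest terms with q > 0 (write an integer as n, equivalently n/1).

10237/4096

B: Left { 0 }, Right { · } — simplest 1
BB: Left { 0; 1 }, Right { · } — simplest 2
BBB: Left { 0; 1; 2 }, Right { · } — simplest 3
BBBR: Left { 0; 1; 2 }, Right { 3 } — simplest 5/2
BBBRR: Left { 0; 1; 2 }, Right { 5/2; 3 } — simplest 9/4
BBBRRB: Left { 0; 1; 2; 9/4 }, Right { 5/2; 3 } — simplest 19/8
BBBRRBB: Left { 0; 1; 2; 9/4; 19/8 }, Right { 5/2; 3 } — simplest 39/16
BBBRRBBB: Left { 0; 1; 2; 9/4; 19/8; 39/16 }, Right { 5/2; 3 } — simplest 79/32
BBBRRBBBB: Left { 0; 1; 2; 9/4; 19/8; 39/16; 79/32 }, Right { 5/2; 3 } — simplest 159/64
BBBRRBBBBB: Left { 0; 1; 2; 9/4; 19/8; 39/16; 79/32; 159/64 }, Right { 5/2; 3 } — simplest 319/128
BBBRRBBBBBB: Left { 0; 1; 2; 9/4; 19/8; 39/16; 79/32; 159/64; 319/128 }, Right { 5/2; 3 } — simplest 639/256
BBBRRBBBBBBB: Left { 0; 1; 2; 9/4; 19/8; 39/16; 79/32; 159/64; 319/128; 639/256 }, Right { 5/2; 3 } — simplest 1279/512
BBBRRBBBBBBBB: Left { 0; 1; 2; 9/4; 19/8; 39/16; 79/32; 159/64; 319/128; 639/256; 1279/512 }, Right { 5/2; 3 } — simplest 2559/1024
BBBRRBBBBBBBBB: Left { 0; 1; 2; 9/4; 19/8; 39/16; 79/32; 159/64; 319/128; 639/256; 1279/512; 2559/1024 }, Right { 5/2; 3 } — simplest 5119/2048
BBBRRBBBBBBBBBR: Left { 0; 1; 2; 9/4; 19/8; 39/16; 79/32; 159/64; 319/128; 639/256; 1279/512; 2559/1024 }, Right { 5119/2048; 5/2; 3 } — simplest 10237/4096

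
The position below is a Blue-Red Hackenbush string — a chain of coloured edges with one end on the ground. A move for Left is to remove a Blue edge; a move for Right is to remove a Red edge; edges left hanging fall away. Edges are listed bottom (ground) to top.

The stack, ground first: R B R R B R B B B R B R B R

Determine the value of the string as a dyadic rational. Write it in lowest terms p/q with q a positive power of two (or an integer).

1 of 14 · R · max L −∞ · min R 0 => -1
2 of 14 · RB · max L -1 · min R 0 => -1/2
3 of 14 · RBR · max L -1 · min R -1/2 => -3/4
4 of 14 · RBRR · max L -1 · min R -3/4 => -7/8
5 of 14 · RBRRB · max L -7/8 · min R -3/4 => -13/16
6 of 14 · RBRRBR · max L -7/8 · min R -13/16 => -27/32
7 of 14 · RBRRBRB · max L -27/32 · min R -13/16 => -53/64
8 of 14 · RBRRBRBB · max L -53/64 · min R -13/16 => -105/128
9 of 14 · RBRRBRBBB · max L -105/128 · min R -13/16 => -209/256
10 of 14 · RBRRBRBBBR · max L -105/128 · min R -209/256 => -419/512
11 of 14 · RBRRBRBBBRB · max L -419/512 · min R -209/256 => -837/1024
12 of 14 · RBRRBRBBBRBR · max L -419/512 · min R -837/1024 => -1675/2048
13 of 14 · RBRRBRBBBRBRB · max L -1675/2048 · min R -837/1024 => -3349/4096
14 of 14 · RBRRBRBBBRBRBR · max L -1675/2048 · min R -3349/4096 => -6699/8192

-6699/8192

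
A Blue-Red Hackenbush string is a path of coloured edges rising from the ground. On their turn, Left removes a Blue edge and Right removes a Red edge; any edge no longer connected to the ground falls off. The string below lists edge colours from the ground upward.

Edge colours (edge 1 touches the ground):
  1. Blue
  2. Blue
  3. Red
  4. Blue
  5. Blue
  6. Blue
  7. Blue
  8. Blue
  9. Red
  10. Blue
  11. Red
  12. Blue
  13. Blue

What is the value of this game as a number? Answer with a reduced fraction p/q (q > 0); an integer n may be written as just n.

1 of 13 · B · max L 0 · min R +∞ gives 1
2 of 13 · BB · max L 1 · min R +∞ gives 2
3 of 13 · BBR · max L 1 · min R 2 gives 3/2
4 of 13 · BBRB · max L 3/2 · min R 2 gives 7/4
5 of 13 · BBRBB · max L 7/4 · min R 2 gives 15/8
6 of 13 · BBRBBB · max L 15/8 · min R 2 gives 31/16
7 of 13 · BBRBBBB · max L 31/16 · min R 2 gives 63/32
8 of 13 · BBRBBBBB · max L 63/32 · min R 2 gives 127/64
9 of 13 · BBRBBBBBR · max L 63/32 · min R 127/64 gives 253/128
10 of 13 · BBRBBBBBRB · max L 253/128 · min R 127/64 gives 507/256
11 of 13 · BBRBBBBBRBR · max L 253/128 · min R 507/256 gives 1013/512
12 of 13 · BBRBBBBBRBRB · max L 1013/512 · min R 507/256 gives 2027/1024
13 of 13 · BBRBBBBBRBRBB · max L 2027/1024 · min R 507/256 gives 4055/2048

4055/2048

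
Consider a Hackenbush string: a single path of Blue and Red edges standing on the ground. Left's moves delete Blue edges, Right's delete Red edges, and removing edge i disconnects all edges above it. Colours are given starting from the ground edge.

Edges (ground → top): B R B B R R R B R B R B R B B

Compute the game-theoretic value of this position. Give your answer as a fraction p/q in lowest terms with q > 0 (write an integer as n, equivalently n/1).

B: Left { 0 }, Right {  } ⇒ simplest 1
BR: Left { 0 }, Right { 1 } ⇒ simplest 1/2
BRB: Left { 0 1/2 }, Right { 1 } ⇒ simplest 3/4
BRBB: Left { 0 1/2 3/4 }, Right { 1 } ⇒ simplest 7/8
BRBBR: Left { 0 1/2 3/4 }, Right { 7/8 1 } ⇒ simplest 13/16
BRBBRR: Left { 0 1/2 3/4 }, Right { 13/16 7/8 1 } ⇒ simplest 25/32
BRBBRRR: Left { 0 1/2 3/4 }, Right { 25/32 13/16 7/8 1 } ⇒ simplest 49/64
BRBBRRRB: Left { 0 1/2 3/4 49/64 }, Right { 25/32 13/16 7/8 1 } ⇒ simplest 99/128
BRBBRRRBR: Left { 0 1/2 3/4 49/64 }, Right { 99/128 25/32 13/16 7/8 1 } ⇒ simplest 197/256
BRBBRRRBRB: Left { 0 1/2 3/4 49/64 197/256 }, Right { 99/128 25/32 13/16 7/8 1 } ⇒ simplest 395/512
BRBBRRRBRBR: Left { 0 1/2 3/4 49/64 197/256 }, Right { 395/512 99/128 25/32 13/16 7/8 1 } ⇒ simplest 789/1024
BRBBRRRBRBRB: Left { 0 1/2 3/4 49/64 197/256 789/1024 }, Right { 395/512 99/128 25/32 13/16 7/8 1 } ⇒ simplest 1579/2048
BRBBRRRBRBRBR: Left { 0 1/2 3/4 49/64 197/256 789/1024 }, Right { 1579/2048 395/512 99/128 25/32 13/16 7/8 1 } ⇒ simplest 3157/4096
BRBBRRRBRBRBRB: Left { 0 1/2 3/4 49/64 197/256 789/1024 3157/4096 }, Right { 1579/2048 395/512 99/128 25/32 13/16 7/8 1 } ⇒ simplest 6315/8192
BRBBRRRBRBRBRBB: Left { 0 1/2 3/4 49/64 197/256 789/1024 3157/4096 6315/8192 }, Right { 1579/2048 395/512 99/128 25/32 13/16 7/8 1 } ⇒ simplest 12631/16384

12631/16384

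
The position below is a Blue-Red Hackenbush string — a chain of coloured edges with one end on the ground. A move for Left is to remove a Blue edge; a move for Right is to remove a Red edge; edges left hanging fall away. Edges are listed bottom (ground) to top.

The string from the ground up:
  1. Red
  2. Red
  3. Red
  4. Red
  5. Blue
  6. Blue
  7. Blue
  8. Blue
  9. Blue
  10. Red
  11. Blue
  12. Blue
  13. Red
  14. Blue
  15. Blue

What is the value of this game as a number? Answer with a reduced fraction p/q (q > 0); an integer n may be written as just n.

-6217/2048

Prefix values for Red Red Red Red Blue Blue Blue Blue Blue Red Blue Blue Red Blue Blue via {L|R} + simplicity:
step 1: add Red to get R; options L={ · } R={ 0 } => -1
step 2: add Red to get RR; options L={ · } R={ -1,0 } => -2
step 3: add Red to get RRR; options L={ · } R={ -2,-1,0 } => -3
step 4: add Red to get RRRR; options L={ · } R={ -3,-2,-1,0 } => -4
step 5: add Blue to get RRRRB; options L={ -4 } R={ -3,-2,-1,0 } => -7/2
step 6: add Blue to get RRRRBB; options L={ -4,-7/2 } R={ -3,-2,-1,0 } => -13/4
step 7: add Blue to get RRRRBBB; options L={ -4,-7/2,-13/4 } R={ -3,-2,-1,0 } => -25/8
step 8: add Blue to get RRRRBBBB; options L={ -4,-7/2,-13/4,-25/8 } R={ -3,-2,-1,0 } => -49/16
step 9: add Blue to get RRRRBBBBB; options L={ -4,-7/2,-13/4,-25/8,-49/16 } R={ -3,-2,-1,0 } => -97/32
step 10: add Red to get RRRRBBBBBR; options L={ -4,-7/2,-13/4,-25/8,-49/16 } R={ -97/32,-3,-2,-1,0 } => -195/64
step 11: add Blue to get RRRRBBBBBRB; options L={ -4,-7/2,-13/4,-25/8,-49/16,-195/64 } R={ -97/32,-3,-2,-1,0 } => -389/128
step 12: add Blue to get RRRRBBBBBRBB; options L={ -4,-7/2,-13/4,-25/8,-49/16,-195/64,-389/128 } R={ -97/32,-3,-2,-1,0 } => -777/256
step 13: add Red to get RRRRBBBBBRBBR; options L={ -4,-7/2,-13/4,-25/8,-49/16,-195/64,-389/128 } R={ -777/256,-97/32,-3,-2,-1,0 } => -1555/512
step 14: add Blue to get RRRRBBBBBRBBRB; options L={ -4,-7/2,-13/4,-25/8,-49/16,-195/64,-389/128,-1555/512 } R={ -777/256,-97/32,-3,-2,-1,0 } => -3109/1024
step 15: add Blue to get RRRRBBBBBRBBRBB; options L={ -4,-7/2,-13/4,-25/8,-49/16,-195/64,-389/128,-1555/512,-3109/1024 } R={ -777/256,-97/32,-3,-2,-1,0 } => -6217/2048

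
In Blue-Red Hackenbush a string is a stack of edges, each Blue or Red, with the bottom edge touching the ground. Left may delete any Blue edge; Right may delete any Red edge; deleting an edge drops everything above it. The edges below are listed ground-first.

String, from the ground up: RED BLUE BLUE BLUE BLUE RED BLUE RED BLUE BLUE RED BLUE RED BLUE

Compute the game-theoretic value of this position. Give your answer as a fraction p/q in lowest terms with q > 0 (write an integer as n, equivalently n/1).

-661/8192

Build v(s[:k]) for k = 1..14, string s = RED BLUE BLUE BLUE BLUE RED BLUE RED BLUE BLUE RED BLUE RED BLUE.
v_1 [R]  L=[none]  R=[0]  ⇒ -1
v_2 [RB]  L=[-1]  R=[0]  ⇒ -1/2
v_3 [RBB]  L=[-1, -1/2]  R=[0]  ⇒ -1/4
v_4 [RBBB]  L=[-1, -1/2, -1/4]  R=[0]  ⇒ -1/8
v_5 [RBBBB]  L=[-1, -1/2, -1/4, -1/8]  R=[0]  ⇒ -1/16
v_6 [RBBBBR]  L=[-1, -1/2, -1/4, -1/8]  R=[-1/16, 0]  ⇒ -3/32
v_7 [RBBBBRB]  L=[-1, -1/2, -1/4, -1/8, -3/32]  R=[-1/16, 0]  ⇒ -5/64
v_8 [RBBBBRBR]  L=[-1, -1/2, -1/4, -1/8, -3/32]  R=[-5/64, -1/16, 0]  ⇒ -11/128
v_9 [RBBBBRBRB]  L=[-1, -1/2, -1/4, -1/8, -3/32, -11/128]  R=[-5/64, -1/16, 0]  ⇒ -21/256
v_10 [RBBBBRBRBB]  L=[-1, -1/2, -1/4, -1/8, -3/32, -11/128, -21/256]  R=[-5/64, -1/16, 0]  ⇒ -41/512
v_11 [RBBBBRBRBBR]  L=[-1, -1/2, -1/4, -1/8, -3/32, -11/128, -21/256]  R=[-41/512, -5/64, -1/16, 0]  ⇒ -83/1024
v_12 [RBBBBRBRBBRB]  L=[-1, -1/2, -1/4, -1/8, -3/32, -11/128, -21/256, -83/1024]  R=[-41/512, -5/64, -1/16, 0]  ⇒ -165/2048
v_13 [RBBBBRBRBBRBR]  L=[-1, -1/2, -1/4, -1/8, -3/32, -11/128, -21/256, -83/1024]  R=[-165/2048, -41/512, -5/64, -1/16, 0]  ⇒ -331/4096
v_14 [RBBBBRBRBBRBRB]  L=[-1, -1/2, -1/4, -1/8, -3/32, -11/128, -21/256, -83/1024, -331/4096]  R=[-165/2048, -41/512, -5/64, -1/16, 0]  ⇒ -661/8192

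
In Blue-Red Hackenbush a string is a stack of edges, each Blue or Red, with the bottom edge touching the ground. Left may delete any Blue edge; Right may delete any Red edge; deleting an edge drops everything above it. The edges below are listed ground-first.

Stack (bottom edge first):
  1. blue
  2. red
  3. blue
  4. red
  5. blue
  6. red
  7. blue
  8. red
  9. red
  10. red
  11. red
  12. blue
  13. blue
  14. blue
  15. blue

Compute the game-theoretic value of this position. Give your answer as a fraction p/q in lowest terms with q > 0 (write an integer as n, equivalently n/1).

10783/16384

1 of 15 · b · max L 0 · min R +∞ -> 1
2 of 15 · br · max L 0 · min R 1 -> 1/2
3 of 15 · brb · max L 1/2 · min R 1 -> 3/4
4 of 15 · brbr · max L 1/2 · min R 3/4 -> 5/8
5 of 15 · brbrb · max L 5/8 · min R 3/4 -> 11/16
6 of 15 · brbrbr · max L 5/8 · min R 11/16 -> 21/32
7 of 15 · brbrbrb · max L 21/32 · min R 11/16 -> 43/64
8 of 15 · brbrbrbr · max L 21/32 · min R 43/64 -> 85/128
9 of 15 · brbrbrbrr · max L 21/32 · min R 85/128 -> 169/256
10 of 15 · brbrbrbrrr · max L 21/32 · min R 169/256 -> 337/512
11 of 15 · brbrbrbrrrr · max L 21/32 · min R 337/512 -> 673/1024
12 of 15 · brbrbrbrrrrb · max L 673/1024 · min R 337/512 -> 1347/2048
13 of 15 · brbrbrbrrrrbb · max L 1347/2048 · min R 337/512 -> 2695/4096
14 of 15 · brbrbrbrrrrbbb · max L 2695/4096 · min R 337/512 -> 5391/8192
15 of 15 · brbrbrbrrrrbbbb · max L 5391/8192 · min R 337/512 -> 10783/16384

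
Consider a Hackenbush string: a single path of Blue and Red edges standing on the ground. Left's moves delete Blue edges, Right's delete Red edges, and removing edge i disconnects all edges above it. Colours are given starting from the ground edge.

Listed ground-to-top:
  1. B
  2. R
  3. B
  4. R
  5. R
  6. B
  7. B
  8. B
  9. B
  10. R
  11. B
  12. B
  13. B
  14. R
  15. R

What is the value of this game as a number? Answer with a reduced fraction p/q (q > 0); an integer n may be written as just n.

value_1 [B]  L=[0]  R=[·]  ⇒ 1
value_2 [BR]  L=[0]  R=[1]  ⇒ 1/2
value_3 [BRB]  L=[0; 1/2]  R=[1]  ⇒ 3/4
value_4 [BRBR]  L=[0; 1/2]  R=[3/4; 1]  ⇒ 5/8
value_5 [BRBRR]  L=[0; 1/2]  R=[5/8; 3/4; 1]  ⇒ 9/16
value_6 [BRBRRB]  L=[0; 1/2; 9/16]  R=[5/8; 3/4; 1]  ⇒ 19/32
value_7 [BRBRRBB]  L=[0; 1/2; 9/16; 19/32]  R=[5/8; 3/4; 1]  ⇒ 39/64
value_8 [BRBRRBBB]  L=[0; 1/2; 9/16; 19/32; 39/64]  R=[5/8; 3/4; 1]  ⇒ 79/128
value_9 [BRBRRBBBB]  L=[0; 1/2; 9/16; 19/32; 39/64; 79/128]  R=[5/8; 3/4; 1]  ⇒ 159/256
value_10 [BRBRRBBBBR]  L=[0; 1/2; 9/16; 19/32; 39/64; 79/128]  R=[159/256; 5/8; 3/4; 1]  ⇒ 317/512
value_11 [BRBRRBBBBRB]  L=[0; 1/2; 9/16; 19/32; 39/64; 79/128; 317/512]  R=[159/256; 5/8; 3/4; 1]  ⇒ 635/1024
value_12 [BRBRRBBBBRBB]  L=[0; 1/2; 9/16; 19/32; 39/64; 79/128; 317/512; 635/1024]  R=[159/256; 5/8; 3/4; 1]  ⇒ 1271/2048
value_13 [BRBRRBBBBRBBB]  L=[0; 1/2; 9/16; 19/32; 39/64; 79/128; 317/512; 635/1024; 1271/2048]  R=[159/256; 5/8; 3/4; 1]  ⇒ 2543/4096
value_14 [BRBRRBBBBRBBBR]  L=[0; 1/2; 9/16; 19/32; 39/64; 79/128; 317/512; 635/1024; 1271/2048]  R=[2543/4096; 159/256; 5/8; 3/4; 1]  ⇒ 5085/8192
value_15 [BRBRRBBBBRBBBRR]  L=[0; 1/2; 9/16; 19/32; 39/64; 79/128; 317/512; 635/1024; 1271/2048]  R=[5085/8192; 2543/4096; 159/256; 5/8; 3/4; 1]  ⇒ 10169/16384

10169/16384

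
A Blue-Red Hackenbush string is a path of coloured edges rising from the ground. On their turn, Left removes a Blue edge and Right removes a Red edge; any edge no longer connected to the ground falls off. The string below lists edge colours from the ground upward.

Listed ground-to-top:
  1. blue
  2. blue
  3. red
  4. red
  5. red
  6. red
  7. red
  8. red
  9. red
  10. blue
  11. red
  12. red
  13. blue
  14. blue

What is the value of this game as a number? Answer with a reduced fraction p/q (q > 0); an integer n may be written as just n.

4135/4096

Build g(s[:k]) for k = 1..14, string s = blue blue red red red red red red red blue red red blue blue.
1 of 14 · b · max L 0 · min R +∞ = 1
2 of 14 · bb · max L 1 · min R +∞ = 2
3 of 14 · bbr · max L 1 · min R 2 = 3/2
4 of 14 · bbrr · max L 1 · min R 3/2 = 5/4
5 of 14 · bbrrr · max L 1 · min R 5/4 = 9/8
6 of 14 · bbrrrr · max L 1 · min R 9/8 = 17/16
7 of 14 · bbrrrrr · max L 1 · min R 17/16 = 33/32
8 of 14 · bbrrrrrr · max L 1 · min R 33/32 = 65/64
9 of 14 · bbrrrrrrr · max L 1 · min R 65/64 = 129/128
10 of 14 · bbrrrrrrrb · max L 129/128 · min R 65/64 = 259/256
11 of 14 · bbrrrrrrrbr · max L 129/128 · min R 259/256 = 517/512
12 of 14 · bbrrrrrrrbrr · max L 129/128 · min R 517/512 = 1033/1024
13 of 14 · bbrrrrrrrbrrb · max L 1033/1024 · min R 517/512 = 2067/2048
14 of 14 · bbrrrrrrrbrrbb · max L 2067/2048 · min R 517/512 = 4135/4096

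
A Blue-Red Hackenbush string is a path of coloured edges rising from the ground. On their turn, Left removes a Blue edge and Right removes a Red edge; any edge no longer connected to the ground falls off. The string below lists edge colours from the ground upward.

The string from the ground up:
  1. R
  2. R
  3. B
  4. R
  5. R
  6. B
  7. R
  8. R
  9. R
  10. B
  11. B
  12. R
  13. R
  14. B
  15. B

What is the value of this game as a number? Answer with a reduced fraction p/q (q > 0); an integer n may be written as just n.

-15257/8192

R: Left {  }, Right { 0 } = simplest -1
RR: Left {  }, Right { -1,0 } = simplest -2
RRB: Left { -2 }, Right { -1,0 } = simplest -3/2
RRBR: Left { -2 }, Right { -3/2,-1,0 } = simplest -7/4
RRBRR: Left { -2 }, Right { -7/4,-3/2,-1,0 } = simplest -15/8
RRBRRB: Left { -2,-15/8 }, Right { -7/4,-3/2,-1,0 } = simplest -29/16
RRBRRBR: Left { -2,-15/8 }, Right { -29/16,-7/4,-3/2,-1,0 } = simplest -59/32
RRBRRBRR: Left { -2,-15/8 }, Right { -59/32,-29/16,-7/4,-3/2,-1,0 } = simplest -119/64
RRBRRBRRR: Left { -2,-15/8 }, Right { -119/64,-59/32,-29/16,-7/4,-3/2,-1,0 } = simplest -239/128
RRBRRBRRRB: Left { -2,-15/8,-239/128 }, Right { -119/64,-59/32,-29/16,-7/4,-3/2,-1,0 } = simplest -477/256
RRBRRBRRRBB: Left { -2,-15/8,-239/128,-477/256 }, Right { -119/64,-59/32,-29/16,-7/4,-3/2,-1,0 } = simplest -953/512
RRBRRBRRRBBR: Left { -2,-15/8,-239/128,-477/256 }, Right { -953/512,-119/64,-59/32,-29/16,-7/4,-3/2,-1,0 } = simplest -1907/1024
RRBRRBRRRBBRR: Left { -2,-15/8,-239/128,-477/256 }, Right { -1907/1024,-953/512,-119/64,-59/32,-29/16,-7/4,-3/2,-1,0 } = simplest -3815/2048
RRBRRBRRRBBRRB: Left { -2,-15/8,-239/128,-477/256,-3815/2048 }, Right { -1907/1024,-953/512,-119/64,-59/32,-29/16,-7/4,-3/2,-1,0 } = simplest -7629/4096
RRBRRBRRRBBRRBB: Left { -2,-15/8,-239/128,-477/256,-3815/2048,-7629/4096 }, Right { -1907/1024,-953/512,-119/64,-59/32,-29/16,-7/4,-3/2,-1,0 } = simplest -15257/8192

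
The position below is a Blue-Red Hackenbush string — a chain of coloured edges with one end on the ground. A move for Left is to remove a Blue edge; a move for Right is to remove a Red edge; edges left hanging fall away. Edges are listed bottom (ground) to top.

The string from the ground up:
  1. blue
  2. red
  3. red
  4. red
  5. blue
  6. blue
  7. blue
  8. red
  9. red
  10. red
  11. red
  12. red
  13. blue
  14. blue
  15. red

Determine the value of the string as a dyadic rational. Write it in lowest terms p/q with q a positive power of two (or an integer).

Build value(s[:k]) for k = 1..15, string s = blue red red red blue blue blue red red red red red blue blue red.
1 of 15 · b · max L 0 · min R +∞ => 1
2 of 15 · br · max L 0 · min R 1 => 1/2
3 of 15 · brr · max L 0 · min R 1/2 => 1/4
4 of 15 · brrr · max L 0 · min R 1/4 => 1/8
5 of 15 · brrrb · max L 1/8 · min R 1/4 => 3/16
6 of 15 · brrrbb · max L 3/16 · min R 1/4 => 7/32
7 of 15 · brrrbbb · max L 7/32 · min R 1/4 => 15/64
8 of 15 · brrrbbbr · max L 7/32 · min R 15/64 => 29/128
9 of 15 · brrrbbbrr · max L 7/32 · min R 29/128 => 57/256
10 of 15 · brrrbbbrrr · max L 7/32 · min R 57/256 => 113/512
11 of 15 · brrrbbbrrrr · max L 7/32 · min R 113/512 => 225/1024
12 of 15 · brrrbbbrrrrr · max L 7/32 · min R 225/1024 => 449/2048
13 of 15 · brrrbbbrrrrrb · max L 449/2048 · min R 225/1024 => 899/4096
14 of 15 · brrrbbbrrrrrbb · max L 899/4096 · min R 225/1024 => 1799/8192
15 of 15 · brrrbbbrrrrrbbr · max L 899/4096 · min R 1799/8192 => 3597/16384

3597/16384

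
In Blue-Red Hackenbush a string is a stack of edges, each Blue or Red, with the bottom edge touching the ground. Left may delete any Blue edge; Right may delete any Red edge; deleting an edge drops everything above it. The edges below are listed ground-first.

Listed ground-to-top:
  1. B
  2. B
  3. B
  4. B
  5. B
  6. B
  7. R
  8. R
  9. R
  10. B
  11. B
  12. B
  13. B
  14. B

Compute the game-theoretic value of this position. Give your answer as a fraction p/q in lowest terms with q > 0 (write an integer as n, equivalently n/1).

Build v(s[:k]) for k = 1..14, string s = B B B B B B R R R B B B B B.
B: Left { 0 }, Right {  } gives simplest 1
BB: Left { 0; 1 }, Right {  } gives simplest 2
BBB: Left { 0; 1; 2 }, Right {  } gives simplest 3
BBBB: Left { 0; 1; 2; 3 }, Right {  } gives simplest 4
BBBBB: Left { 0; 1; 2; 3; 4 }, Right {  } gives simplest 5
BBBBBB: Left { 0; 1; 2; 3; 4; 5 }, Right {  } gives simplest 6
BBBBBBR: Left { 0; 1; 2; 3; 4; 5 }, Right { 6 } gives simplest 11/2
BBBBBBRR: Left { 0; 1; 2; 3; 4; 5 }, Right { 11/2; 6 } gives simplest 21/4
BBBBBBRRR: Left { 0; 1; 2; 3; 4; 5 }, Right { 21/4; 11/2; 6 } gives simplest 41/8
BBBBBBRRRB: Left { 0; 1; 2; 3; 4; 5; 41/8 }, Right { 21/4; 11/2; 6 } gives simplest 83/16
BBBBBBRRRBB: Left { 0; 1; 2; 3; 4; 5; 41/8; 83/16 }, Right { 21/4; 11/2; 6 } gives simplest 167/32
BBBBBBRRRBBB: Left { 0; 1; 2; 3; 4; 5; 41/8; 83/16; 167/32 }, Right { 21/4; 11/2; 6 } gives simplest 335/64
BBBBBBRRRBBBB: Left { 0; 1; 2; 3; 4; 5; 41/8; 83/16; 167/32; 335/64 }, Right { 21/4; 11/2; 6 } gives simplest 671/128
BBBBBBRRRBBBBB: Left { 0; 1; 2; 3; 4; 5; 41/8; 83/16; 167/32; 335/64; 671/128 }, Right { 21/4; 11/2; 6 } gives simplest 1343/256

1343/256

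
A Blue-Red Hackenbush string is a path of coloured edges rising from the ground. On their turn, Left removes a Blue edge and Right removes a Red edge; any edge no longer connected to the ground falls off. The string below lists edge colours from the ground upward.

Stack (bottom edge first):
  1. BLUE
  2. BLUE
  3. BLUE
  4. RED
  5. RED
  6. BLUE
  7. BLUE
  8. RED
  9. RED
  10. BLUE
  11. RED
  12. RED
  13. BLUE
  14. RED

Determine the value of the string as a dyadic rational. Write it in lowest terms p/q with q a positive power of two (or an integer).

4901/2048

g(B) = { 0 | ∅ } gives 1
g(BB) = { 0, 1 | ∅ } gives 2
g(BBB) = { 0, 1, 2 | ∅ } gives 3
g(BBBR) = { 0, 1, 2 | 3 } gives 5/2
g(BBBRR) = { 0, 1, 2 | 5/2, 3 } gives 9/4
g(BBBRRB) = { 0, 1, 2, 9/4 | 5/2, 3 } gives 19/8
g(BBBRRBB) = { 0, 1, 2, 9/4, 19/8 | 5/2, 3 } gives 39/16
g(BBBRRBBR) = { 0, 1, 2, 9/4, 19/8 | 39/16, 5/2, 3 } gives 77/32
g(BBBRRBBRR) = { 0, 1, 2, 9/4, 19/8 | 77/32, 39/16, 5/2, 3 } gives 153/64
g(BBBRRBBRRB) = { 0, 1, 2, 9/4, 19/8, 153/64 | 77/32, 39/16, 5/2, 3 } gives 307/128
g(BBBRRBBRRBR) = { 0, 1, 2, 9/4, 19/8, 153/64 | 307/128, 77/32, 39/16, 5/2, 3 } gives 613/256
g(BBBRRBBRRBRR) = { 0, 1, 2, 9/4, 19/8, 153/64 | 613/256, 307/128, 77/32, 39/16, 5/2, 3 } gives 1225/512
g(BBBRRBBRRBRRB) = { 0, 1, 2, 9/4, 19/8, 153/64, 1225/512 | 613/256, 307/128, 77/32, 39/16, 5/2, 3 } gives 2451/1024
g(BBBRRBBRRBRRBR) = { 0, 1, 2, 9/4, 19/8, 153/64, 1225/512 | 2451/1024, 613/256, 307/128, 77/32, 39/16, 5/2, 3 } gives 4901/2048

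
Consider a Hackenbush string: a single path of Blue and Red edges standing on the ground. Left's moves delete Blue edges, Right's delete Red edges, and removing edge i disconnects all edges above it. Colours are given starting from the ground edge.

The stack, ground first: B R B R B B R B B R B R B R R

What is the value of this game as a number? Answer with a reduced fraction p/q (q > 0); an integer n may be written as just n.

11689/16384

Prefix values for B R B R B B R B B R B R B R R via {L|R} + simplicity:
value_1 [B]  L=[0]  R=[(no moves)]  so 1
value_2 [BR]  L=[0]  R=[1]  so 1/2
value_3 [BRB]  L=[0; 1/2]  R=[1]  so 3/4
value_4 [BRBR]  L=[0; 1/2]  R=[3/4; 1]  so 5/8
value_5 [BRBRB]  L=[0; 1/2; 5/8]  R=[3/4; 1]  so 11/16
value_6 [BRBRBB]  L=[0; 1/2; 5/8; 11/16]  R=[3/4; 1]  so 23/32
value_7 [BRBRBBR]  L=[0; 1/2; 5/8; 11/16]  R=[23/32; 3/4; 1]  so 45/64
value_8 [BRBRBBRB]  L=[0; 1/2; 5/8; 11/16; 45/64]  R=[23/32; 3/4; 1]  so 91/128
value_9 [BRBRBBRBB]  L=[0; 1/2; 5/8; 11/16; 45/64; 91/128]  R=[23/32; 3/4; 1]  so 183/256
value_10 [BRBRBBRBBR]  L=[0; 1/2; 5/8; 11/16; 45/64; 91/128]  R=[183/256; 23/32; 3/4; 1]  so 365/512
value_11 [BRBRBBRBBRB]  L=[0; 1/2; 5/8; 11/16; 45/64; 91/128; 365/512]  R=[183/256; 23/32; 3/4; 1]  so 731/1024
value_12 [BRBRBBRBBRBR]  L=[0; 1/2; 5/8; 11/16; 45/64; 91/128; 365/512]  R=[731/1024; 183/256; 23/32; 3/4; 1]  so 1461/2048
value_13 [BRBRBBRBBRBRB]  L=[0; 1/2; 5/8; 11/16; 45/64; 91/128; 365/512; 1461/2048]  R=[731/1024; 183/256; 23/32; 3/4; 1]  so 2923/4096
value_14 [BRBRBBRBBRBRBR]  L=[0; 1/2; 5/8; 11/16; 45/64; 91/128; 365/512; 1461/2048]  R=[2923/4096; 731/1024; 183/256; 23/32; 3/4; 1]  so 5845/8192
value_15 [BRBRBBRBBRBRBRR]  L=[0; 1/2; 5/8; 11/16; 45/64; 91/128; 365/512; 1461/2048]  R=[5845/8192; 2923/4096; 731/1024; 183/256; 23/32; 3/4; 1]  so 11689/16384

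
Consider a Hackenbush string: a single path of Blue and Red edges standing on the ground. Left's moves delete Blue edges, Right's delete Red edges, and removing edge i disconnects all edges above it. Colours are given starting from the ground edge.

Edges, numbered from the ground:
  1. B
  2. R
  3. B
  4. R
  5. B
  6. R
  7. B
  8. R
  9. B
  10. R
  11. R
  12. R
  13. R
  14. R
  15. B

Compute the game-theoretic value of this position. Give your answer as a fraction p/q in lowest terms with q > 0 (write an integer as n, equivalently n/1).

10883/16384

Prefix values for B R B R B R B R B R R R R R B via {L|R} + simplicity:
value(B) = { 0 | ∅ } — 1
value(BR) = { 0 | 1 } — 1/2
value(BRB) = { 0,1/2 | 1 } — 3/4
value(BRBR) = { 0,1/2 | 3/4,1 } — 5/8
value(BRBRB) = { 0,1/2,5/8 | 3/4,1 } — 11/16
value(BRBRBR) = { 0,1/2,5/8 | 11/16,3/4,1 } — 21/32
value(BRBRBRB) = { 0,1/2,5/8,21/32 | 11/16,3/4,1 } — 43/64
value(BRBRBRBR) = { 0,1/2,5/8,21/32 | 43/64,11/16,3/4,1 } — 85/128
value(BRBRBRBRB) = { 0,1/2,5/8,21/32,85/128 | 43/64,11/16,3/4,1 } — 171/256
value(BRBRBRBRBR) = { 0,1/2,5/8,21/32,85/128 | 171/256,43/64,11/16,3/4,1 } — 341/512
value(BRBRBRBRBRR) = { 0,1/2,5/8,21/32,85/128 | 341/512,171/256,43/64,11/16,3/4,1 } — 681/1024
value(BRBRBRBRBRRR) = { 0,1/2,5/8,21/32,85/128 | 681/1024,341/512,171/256,43/64,11/16,3/4,1 } — 1361/2048
value(BRBRBRBRBRRRR) = { 0,1/2,5/8,21/32,85/128 | 1361/2048,681/1024,341/512,171/256,43/64,11/16,3/4,1 } — 2721/4096
value(BRBRBRBRBRRRRR) = { 0,1/2,5/8,21/32,85/128 | 2721/4096,1361/2048,681/1024,341/512,171/256,43/64,11/16,3/4,1 } — 5441/8192
value(BRBRBRBRBRRRRRB) = { 0,1/2,5/8,21/32,85/128,5441/8192 | 2721/4096,1361/2048,681/1024,341/512,171/256,43/64,11/16,3/4,1 } — 10883/16384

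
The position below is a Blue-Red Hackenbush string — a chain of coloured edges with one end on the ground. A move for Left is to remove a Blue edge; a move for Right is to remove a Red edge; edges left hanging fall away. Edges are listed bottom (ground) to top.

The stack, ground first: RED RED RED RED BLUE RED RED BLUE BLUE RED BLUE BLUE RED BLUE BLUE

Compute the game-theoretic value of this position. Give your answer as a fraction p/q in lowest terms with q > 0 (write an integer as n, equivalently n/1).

Prefix values for RED RED RED RED BLUE RED RED BLUE BLUE RED BLUE BLUE RED BLUE BLUE via {L|R} + simplicity:
g(R) = { — | 0 } → -1
g(RR) = { — | -1,0 } → -2
g(RRR) = { — | -2,-1,0 } → -3
g(RRRR) = { — | -3,-2,-1,0 } → -4
g(RRRRB) = { -4 | -3,-2,-1,0 } → -7/2
g(RRRRBR) = { -4 | -7/2,-3,-2,-1,0 } → -15/4
g(RRRRBRR) = { -4 | -15/4,-7/2,-3,-2,-1,0 } → -31/8
g(RRRRBRRB) = { -4,-31/8 | -15/4,-7/2,-3,-2,-1,0 } → -61/16
g(RRRRBRRBB) = { -4,-31/8,-61/16 | -15/4,-7/2,-3,-2,-1,0 } → -121/32
g(RRRRBRRBBR) = { -4,-31/8,-61/16 | -121/32,-15/4,-7/2,-3,-2,-1,0 } → -243/64
g(RRRRBRRBBRB) = { -4,-31/8,-61/16,-243/64 | -121/32,-15/4,-7/2,-3,-2,-1,0 } → -485/128
g(RRRRBRRBBRBB) = { -4,-31/8,-61/16,-243/64,-485/128 | -121/32,-15/4,-7/2,-3,-2,-1,0 } → -969/256
g(RRRRBRRBBRBBR) = { -4,-31/8,-61/16,-243/64,-485/128 | -969/256,-121/32,-15/4,-7/2,-3,-2,-1,0 } → -1939/512
g(RRRRBRRBBRBBRB) = { -4,-31/8,-61/16,-243/64,-485/128,-1939/512 | -969/256,-121/32,-15/4,-7/2,-3,-2,-1,0 } → -3877/1024
g(RRRRBRRBBRBBRBB) = { -4,-31/8,-61/16,-243/64,-485/128,-1939/512,-3877/1024 | -969/256,-121/32,-15/4,-7/2,-3,-2,-1,0 } → -7753/2048

-7753/2048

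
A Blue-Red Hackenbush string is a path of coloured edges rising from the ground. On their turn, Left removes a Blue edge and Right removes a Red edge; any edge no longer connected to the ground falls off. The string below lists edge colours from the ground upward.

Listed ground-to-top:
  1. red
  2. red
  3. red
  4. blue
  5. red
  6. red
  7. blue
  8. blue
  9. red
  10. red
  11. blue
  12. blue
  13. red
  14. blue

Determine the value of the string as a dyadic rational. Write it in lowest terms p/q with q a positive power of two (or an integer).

edge 1 of 14 (red): { — | 0 } ⇒ -1
edge 2 of 14 (red): { — | -1; 0 } ⇒ -2
edge 3 of 14 (red): { — | -2; -1; 0 } ⇒ -3
edge 4 of 14 (blue): { -3 | -2; -1; 0 } ⇒ -5/2
edge 5 of 14 (red): { -3 | -5/2; -2; -1; 0 } ⇒ -11/4
edge 6 of 14 (red): { -3 | -11/4; -5/2; -2; -1; 0 } ⇒ -23/8
edge 7 of 14 (blue): { -3; -23/8 | -11/4; -5/2; -2; -1; 0 } ⇒ -45/16
edge 8 of 14 (blue): { -3; -23/8; -45/16 | -11/4; -5/2; -2; -1; 0 } ⇒ -89/32
edge 9 of 14 (red): { -3; -23/8; -45/16 | -89/32; -11/4; -5/2; -2; -1; 0 } ⇒ -179/64
edge 10 of 14 (red): { -3; -23/8; -45/16 | -179/64; -89/32; -11/4; -5/2; -2; -1; 0 } ⇒ -359/128
edge 11 of 14 (blue): { -3; -23/8; -45/16; -359/128 | -179/64; -89/32; -11/4; -5/2; -2; -1; 0 } ⇒ -717/256
edge 12 of 14 (blue): { -3; -23/8; -45/16; -359/128; -717/256 | -179/64; -89/32; -11/4; -5/2; -2; -1; 0 } ⇒ -1433/512
edge 13 of 14 (red): { -3; -23/8; -45/16; -359/128; -717/256 | -1433/512; -179/64; -89/32; -11/4; -5/2; -2; -1; 0 } ⇒ -2867/1024
edge 14 of 14 (blue): { -3; -23/8; -45/16; -359/128; -717/256; -2867/1024 | -1433/512; -179/64; -89/32; -11/4; -5/2; -2; -1; 0 } ⇒ -5733/2048

-5733/2048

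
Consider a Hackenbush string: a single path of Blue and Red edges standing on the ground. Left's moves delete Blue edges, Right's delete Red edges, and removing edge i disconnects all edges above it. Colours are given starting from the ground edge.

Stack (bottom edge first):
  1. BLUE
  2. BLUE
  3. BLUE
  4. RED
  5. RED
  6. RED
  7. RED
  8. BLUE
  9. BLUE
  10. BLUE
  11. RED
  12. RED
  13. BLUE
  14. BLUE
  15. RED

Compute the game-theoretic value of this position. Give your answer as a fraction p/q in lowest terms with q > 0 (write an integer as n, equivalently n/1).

1 of 15 · B · max L 0 · min R +∞ ⇒ 1
2 of 15 · BB · max L 1 · min R +∞ ⇒ 2
3 of 15 · BBB · max L 2 · min R +∞ ⇒ 3
4 of 15 · BBBR · max L 2 · min R 3 ⇒ 5/2
5 of 15 · BBBRR · max L 2 · min R 5/2 ⇒ 9/4
6 of 15 · BBBRRR · max L 2 · min R 9/4 ⇒ 17/8
7 of 15 · BBBRRRR · max L 2 · min R 17/8 ⇒ 33/16
8 of 15 · BBBRRRRB · max L 33/16 · min R 17/8 ⇒ 67/32
9 of 15 · BBBRRRRBB · max L 67/32 · min R 17/8 ⇒ 135/64
10 of 15 · BBBRRRRBBB · max L 135/64 · min R 17/8 ⇒ 271/128
11 of 15 · BBBRRRRBBBR · max L 135/64 · min R 271/128 ⇒ 541/256
12 of 15 · BBBRRRRBBBRR · max L 135/64 · min R 541/256 ⇒ 1081/512
13 of 15 · BBBRRRRBBBRRB · max L 1081/512 · min R 541/256 ⇒ 2163/1024
14 of 15 · BBBRRRRBBBRRBB · max L 2163/1024 · min R 541/256 ⇒ 4327/2048
15 of 15 · BBBRRRRBBBRRBBR · max L 2163/1024 · min R 4327/2048 ⇒ 8653/4096

8653/4096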